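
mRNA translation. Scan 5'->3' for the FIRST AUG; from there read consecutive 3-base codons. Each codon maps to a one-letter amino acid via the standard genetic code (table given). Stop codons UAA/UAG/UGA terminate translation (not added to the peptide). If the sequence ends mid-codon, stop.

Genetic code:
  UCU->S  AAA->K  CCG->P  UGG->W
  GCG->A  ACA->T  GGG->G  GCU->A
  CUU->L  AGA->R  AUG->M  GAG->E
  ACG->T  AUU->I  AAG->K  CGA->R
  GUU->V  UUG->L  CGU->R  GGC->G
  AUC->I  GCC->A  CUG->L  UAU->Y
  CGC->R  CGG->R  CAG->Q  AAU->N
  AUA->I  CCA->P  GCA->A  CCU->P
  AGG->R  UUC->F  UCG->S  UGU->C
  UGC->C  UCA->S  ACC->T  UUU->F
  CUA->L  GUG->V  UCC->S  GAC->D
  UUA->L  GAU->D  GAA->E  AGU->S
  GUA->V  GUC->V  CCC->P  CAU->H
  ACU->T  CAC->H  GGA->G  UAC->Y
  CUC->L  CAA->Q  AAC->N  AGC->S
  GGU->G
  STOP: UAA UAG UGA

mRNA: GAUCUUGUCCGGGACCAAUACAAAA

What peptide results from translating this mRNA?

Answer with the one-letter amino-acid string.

Answer: (empty: no AUG start codon)

Derivation:
no AUG start codon found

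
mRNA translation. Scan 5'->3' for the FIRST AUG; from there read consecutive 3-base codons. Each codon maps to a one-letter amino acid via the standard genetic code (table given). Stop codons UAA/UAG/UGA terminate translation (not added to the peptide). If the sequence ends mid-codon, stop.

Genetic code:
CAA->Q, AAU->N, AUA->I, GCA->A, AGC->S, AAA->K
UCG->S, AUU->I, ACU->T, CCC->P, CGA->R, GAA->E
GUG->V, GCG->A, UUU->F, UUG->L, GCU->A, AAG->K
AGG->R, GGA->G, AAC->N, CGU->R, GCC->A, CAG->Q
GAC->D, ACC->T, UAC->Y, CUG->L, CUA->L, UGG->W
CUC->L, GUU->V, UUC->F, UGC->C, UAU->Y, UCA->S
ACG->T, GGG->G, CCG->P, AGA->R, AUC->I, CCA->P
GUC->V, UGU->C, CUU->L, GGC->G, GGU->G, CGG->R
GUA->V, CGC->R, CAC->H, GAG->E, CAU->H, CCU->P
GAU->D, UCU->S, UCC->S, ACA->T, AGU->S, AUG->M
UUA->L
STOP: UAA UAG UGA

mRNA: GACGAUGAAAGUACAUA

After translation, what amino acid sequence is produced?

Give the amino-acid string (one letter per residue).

start AUG at pos 4
pos 4: AUG -> M; peptide=M
pos 7: AAA -> K; peptide=MK
pos 10: GUA -> V; peptide=MKV
pos 13: CAU -> H; peptide=MKVH
pos 16: only 1 nt remain (<3), stop (end of mRNA)

Answer: MKVH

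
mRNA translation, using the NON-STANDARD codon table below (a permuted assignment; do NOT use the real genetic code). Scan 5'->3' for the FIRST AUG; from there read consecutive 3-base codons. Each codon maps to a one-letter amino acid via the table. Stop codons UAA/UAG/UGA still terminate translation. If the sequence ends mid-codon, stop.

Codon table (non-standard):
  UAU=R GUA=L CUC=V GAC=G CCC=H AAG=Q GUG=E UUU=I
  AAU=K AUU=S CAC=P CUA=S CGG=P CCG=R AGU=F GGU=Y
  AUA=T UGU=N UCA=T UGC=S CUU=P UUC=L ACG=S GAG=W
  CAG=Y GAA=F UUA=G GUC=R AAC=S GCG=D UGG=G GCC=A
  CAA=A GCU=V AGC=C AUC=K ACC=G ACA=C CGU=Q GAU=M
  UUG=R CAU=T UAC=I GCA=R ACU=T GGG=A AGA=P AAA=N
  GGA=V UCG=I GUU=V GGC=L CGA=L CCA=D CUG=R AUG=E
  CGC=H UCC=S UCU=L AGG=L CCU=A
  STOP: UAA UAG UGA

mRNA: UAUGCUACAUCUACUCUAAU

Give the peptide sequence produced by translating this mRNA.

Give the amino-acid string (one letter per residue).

Answer: ESTSV

Derivation:
start AUG at pos 1
pos 1: AUG -> E; peptide=E
pos 4: CUA -> S; peptide=ES
pos 7: CAU -> T; peptide=EST
pos 10: CUA -> S; peptide=ESTS
pos 13: CUC -> V; peptide=ESTSV
pos 16: UAA -> STOP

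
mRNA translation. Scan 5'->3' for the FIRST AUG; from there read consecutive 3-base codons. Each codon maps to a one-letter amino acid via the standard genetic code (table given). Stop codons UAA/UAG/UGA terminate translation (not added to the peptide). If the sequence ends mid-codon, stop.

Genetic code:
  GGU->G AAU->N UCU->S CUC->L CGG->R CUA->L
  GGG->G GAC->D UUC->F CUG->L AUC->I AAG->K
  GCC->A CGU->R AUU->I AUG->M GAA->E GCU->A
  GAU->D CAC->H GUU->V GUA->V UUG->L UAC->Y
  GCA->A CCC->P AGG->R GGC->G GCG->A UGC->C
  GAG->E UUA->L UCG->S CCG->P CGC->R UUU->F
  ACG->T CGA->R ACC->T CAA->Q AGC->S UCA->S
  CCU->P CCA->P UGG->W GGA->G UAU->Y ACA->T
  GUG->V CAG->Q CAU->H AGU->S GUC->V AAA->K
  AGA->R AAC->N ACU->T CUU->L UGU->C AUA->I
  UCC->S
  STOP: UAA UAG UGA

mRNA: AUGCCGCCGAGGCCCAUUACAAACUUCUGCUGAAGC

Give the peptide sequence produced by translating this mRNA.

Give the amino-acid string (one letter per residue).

start AUG at pos 0
pos 0: AUG -> M; peptide=M
pos 3: CCG -> P; peptide=MP
pos 6: CCG -> P; peptide=MPP
pos 9: AGG -> R; peptide=MPPR
pos 12: CCC -> P; peptide=MPPRP
pos 15: AUU -> I; peptide=MPPRPI
pos 18: ACA -> T; peptide=MPPRPIT
pos 21: AAC -> N; peptide=MPPRPITN
pos 24: UUC -> F; peptide=MPPRPITNF
pos 27: UGC -> C; peptide=MPPRPITNFC
pos 30: UGA -> STOP

Answer: MPPRPITNFC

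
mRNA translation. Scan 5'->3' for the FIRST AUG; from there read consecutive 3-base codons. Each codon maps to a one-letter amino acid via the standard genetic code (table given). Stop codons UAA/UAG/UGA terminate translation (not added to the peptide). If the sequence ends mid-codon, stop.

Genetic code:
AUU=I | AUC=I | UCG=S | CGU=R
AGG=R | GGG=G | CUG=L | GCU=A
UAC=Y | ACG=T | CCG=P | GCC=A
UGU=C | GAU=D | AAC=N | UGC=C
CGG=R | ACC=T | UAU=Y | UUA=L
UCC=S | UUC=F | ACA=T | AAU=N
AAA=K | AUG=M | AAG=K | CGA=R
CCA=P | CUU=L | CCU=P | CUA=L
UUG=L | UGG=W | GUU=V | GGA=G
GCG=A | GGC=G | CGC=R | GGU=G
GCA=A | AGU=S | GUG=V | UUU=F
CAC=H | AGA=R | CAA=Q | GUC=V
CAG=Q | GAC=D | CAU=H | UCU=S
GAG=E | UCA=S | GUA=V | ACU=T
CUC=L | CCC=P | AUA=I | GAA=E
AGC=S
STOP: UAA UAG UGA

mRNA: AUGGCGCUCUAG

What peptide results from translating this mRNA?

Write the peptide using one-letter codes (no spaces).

start AUG at pos 0
pos 0: AUG -> M; peptide=M
pos 3: GCG -> A; peptide=MA
pos 6: CUC -> L; peptide=MAL
pos 9: UAG -> STOP

Answer: MAL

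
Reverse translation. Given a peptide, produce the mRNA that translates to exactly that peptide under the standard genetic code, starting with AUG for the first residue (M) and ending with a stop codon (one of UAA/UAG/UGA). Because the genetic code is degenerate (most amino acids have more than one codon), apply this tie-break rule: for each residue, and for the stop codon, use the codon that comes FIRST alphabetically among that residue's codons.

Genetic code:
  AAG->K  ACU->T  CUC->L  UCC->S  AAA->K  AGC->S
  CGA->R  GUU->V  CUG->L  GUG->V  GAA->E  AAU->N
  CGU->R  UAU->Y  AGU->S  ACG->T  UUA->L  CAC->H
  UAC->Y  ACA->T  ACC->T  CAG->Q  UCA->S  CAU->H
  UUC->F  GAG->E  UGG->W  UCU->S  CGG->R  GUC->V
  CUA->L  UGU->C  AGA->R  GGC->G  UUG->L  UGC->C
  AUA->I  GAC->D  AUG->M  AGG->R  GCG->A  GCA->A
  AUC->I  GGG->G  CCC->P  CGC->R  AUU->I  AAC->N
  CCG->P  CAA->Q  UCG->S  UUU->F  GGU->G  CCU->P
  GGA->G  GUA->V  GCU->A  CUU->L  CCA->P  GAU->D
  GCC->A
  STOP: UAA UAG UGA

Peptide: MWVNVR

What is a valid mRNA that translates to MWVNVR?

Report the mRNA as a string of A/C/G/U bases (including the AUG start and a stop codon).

Answer: mRNA: AUGUGGGUAAACGUAAGAUAA

Derivation:
residue 1: M -> AUG (start codon)
residue 2: W -> UGG (only codon)
residue 3: V codons sorted = GUA,GUC,GUG,GUU -> pick first = GUA
residue 4: N codons sorted = AAC,AAU -> pick first = AAC
residue 5: V codons sorted = GUA,GUC,GUG,GUU -> pick first = GUA
residue 6: R codons sorted = AGA,AGG,CGA,CGC,CGG,CGU -> pick first = AGA
terminator: stop codons sorted = UAA,UAG,UGA -> pick first = UAA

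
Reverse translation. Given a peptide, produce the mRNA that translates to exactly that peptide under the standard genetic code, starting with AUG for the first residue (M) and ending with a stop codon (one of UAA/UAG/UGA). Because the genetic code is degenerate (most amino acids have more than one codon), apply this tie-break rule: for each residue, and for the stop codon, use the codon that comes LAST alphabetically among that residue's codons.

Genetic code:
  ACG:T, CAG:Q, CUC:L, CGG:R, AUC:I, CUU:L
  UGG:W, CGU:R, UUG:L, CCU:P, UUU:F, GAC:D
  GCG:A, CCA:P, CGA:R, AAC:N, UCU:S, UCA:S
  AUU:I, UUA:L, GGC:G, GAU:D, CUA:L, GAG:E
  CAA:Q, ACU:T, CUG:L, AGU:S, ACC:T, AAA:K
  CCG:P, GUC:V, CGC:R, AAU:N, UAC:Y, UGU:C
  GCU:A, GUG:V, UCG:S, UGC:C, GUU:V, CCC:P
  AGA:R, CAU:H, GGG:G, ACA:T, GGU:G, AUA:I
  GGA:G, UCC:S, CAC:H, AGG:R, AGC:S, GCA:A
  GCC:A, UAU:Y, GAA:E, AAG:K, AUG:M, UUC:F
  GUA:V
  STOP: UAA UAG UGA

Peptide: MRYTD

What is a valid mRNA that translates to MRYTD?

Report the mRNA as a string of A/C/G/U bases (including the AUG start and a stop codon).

residue 1: M -> AUG (start codon)
residue 2: R codons sorted = AGA,AGG,CGA,CGC,CGG,CGU -> pick last = CGU
residue 3: Y codons sorted = UAC,UAU -> pick last = UAU
residue 4: T codons sorted = ACA,ACC,ACG,ACU -> pick last = ACU
residue 5: D codons sorted = GAC,GAU -> pick last = GAU
terminator: stop codons sorted = UAA,UAG,UGA -> pick last = UGA

Answer: mRNA: AUGCGUUAUACUGAUUGA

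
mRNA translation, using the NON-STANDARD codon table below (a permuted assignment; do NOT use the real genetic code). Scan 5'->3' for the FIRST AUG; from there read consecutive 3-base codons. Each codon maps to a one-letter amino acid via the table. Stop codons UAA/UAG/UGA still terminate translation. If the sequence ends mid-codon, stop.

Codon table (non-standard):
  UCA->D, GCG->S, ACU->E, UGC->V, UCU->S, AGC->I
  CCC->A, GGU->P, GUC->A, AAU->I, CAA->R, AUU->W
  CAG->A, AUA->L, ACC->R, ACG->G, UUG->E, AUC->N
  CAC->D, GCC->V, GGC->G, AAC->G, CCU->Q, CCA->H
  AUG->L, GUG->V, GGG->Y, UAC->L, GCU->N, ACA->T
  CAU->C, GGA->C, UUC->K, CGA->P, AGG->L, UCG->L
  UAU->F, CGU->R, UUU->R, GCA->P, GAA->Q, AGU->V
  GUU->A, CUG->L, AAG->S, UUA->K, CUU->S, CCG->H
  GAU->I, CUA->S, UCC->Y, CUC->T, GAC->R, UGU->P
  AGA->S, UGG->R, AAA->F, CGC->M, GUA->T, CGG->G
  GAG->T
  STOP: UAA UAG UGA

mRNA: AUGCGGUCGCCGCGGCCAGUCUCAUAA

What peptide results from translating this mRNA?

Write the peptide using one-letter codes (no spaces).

Answer: LGLHGHAD

Derivation:
start AUG at pos 0
pos 0: AUG -> L; peptide=L
pos 3: CGG -> G; peptide=LG
pos 6: UCG -> L; peptide=LGL
pos 9: CCG -> H; peptide=LGLH
pos 12: CGG -> G; peptide=LGLHG
pos 15: CCA -> H; peptide=LGLHGH
pos 18: GUC -> A; peptide=LGLHGHA
pos 21: UCA -> D; peptide=LGLHGHAD
pos 24: UAA -> STOP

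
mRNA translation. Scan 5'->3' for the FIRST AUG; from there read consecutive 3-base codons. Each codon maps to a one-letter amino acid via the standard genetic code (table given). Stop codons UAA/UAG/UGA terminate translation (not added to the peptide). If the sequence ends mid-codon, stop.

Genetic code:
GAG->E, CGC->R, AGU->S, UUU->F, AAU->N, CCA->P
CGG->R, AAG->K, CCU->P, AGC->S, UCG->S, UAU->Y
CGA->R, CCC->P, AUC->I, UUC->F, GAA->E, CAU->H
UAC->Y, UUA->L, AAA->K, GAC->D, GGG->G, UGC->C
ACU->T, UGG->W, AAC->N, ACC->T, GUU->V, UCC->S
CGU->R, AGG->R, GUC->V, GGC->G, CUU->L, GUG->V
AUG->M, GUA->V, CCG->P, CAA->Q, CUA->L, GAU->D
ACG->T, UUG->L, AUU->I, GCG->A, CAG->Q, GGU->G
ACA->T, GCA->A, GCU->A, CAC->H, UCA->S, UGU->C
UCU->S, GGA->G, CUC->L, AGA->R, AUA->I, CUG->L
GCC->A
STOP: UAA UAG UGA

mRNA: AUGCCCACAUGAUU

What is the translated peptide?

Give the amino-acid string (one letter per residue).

start AUG at pos 0
pos 0: AUG -> M; peptide=M
pos 3: CCC -> P; peptide=MP
pos 6: ACA -> T; peptide=MPT
pos 9: UGA -> STOP

Answer: MPT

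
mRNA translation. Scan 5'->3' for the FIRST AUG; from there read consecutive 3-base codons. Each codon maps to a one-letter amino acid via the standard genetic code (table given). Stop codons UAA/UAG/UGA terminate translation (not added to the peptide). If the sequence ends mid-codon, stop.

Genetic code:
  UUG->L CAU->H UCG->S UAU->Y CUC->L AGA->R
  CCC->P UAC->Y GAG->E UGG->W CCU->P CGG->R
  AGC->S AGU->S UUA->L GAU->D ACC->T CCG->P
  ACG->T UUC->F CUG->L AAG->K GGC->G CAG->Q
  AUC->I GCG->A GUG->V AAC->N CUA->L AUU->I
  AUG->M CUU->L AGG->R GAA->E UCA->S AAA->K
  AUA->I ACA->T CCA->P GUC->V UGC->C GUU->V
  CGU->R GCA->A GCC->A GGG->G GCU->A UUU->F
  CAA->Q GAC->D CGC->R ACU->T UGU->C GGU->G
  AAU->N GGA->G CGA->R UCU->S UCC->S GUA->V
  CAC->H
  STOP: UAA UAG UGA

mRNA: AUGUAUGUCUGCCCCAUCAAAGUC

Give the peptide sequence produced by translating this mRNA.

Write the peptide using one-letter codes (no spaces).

Answer: MYVCPIKV

Derivation:
start AUG at pos 0
pos 0: AUG -> M; peptide=M
pos 3: UAU -> Y; peptide=MY
pos 6: GUC -> V; peptide=MYV
pos 9: UGC -> C; peptide=MYVC
pos 12: CCC -> P; peptide=MYVCP
pos 15: AUC -> I; peptide=MYVCPI
pos 18: AAA -> K; peptide=MYVCPIK
pos 21: GUC -> V; peptide=MYVCPIKV
pos 24: only 0 nt remain (<3), stop (end of mRNA)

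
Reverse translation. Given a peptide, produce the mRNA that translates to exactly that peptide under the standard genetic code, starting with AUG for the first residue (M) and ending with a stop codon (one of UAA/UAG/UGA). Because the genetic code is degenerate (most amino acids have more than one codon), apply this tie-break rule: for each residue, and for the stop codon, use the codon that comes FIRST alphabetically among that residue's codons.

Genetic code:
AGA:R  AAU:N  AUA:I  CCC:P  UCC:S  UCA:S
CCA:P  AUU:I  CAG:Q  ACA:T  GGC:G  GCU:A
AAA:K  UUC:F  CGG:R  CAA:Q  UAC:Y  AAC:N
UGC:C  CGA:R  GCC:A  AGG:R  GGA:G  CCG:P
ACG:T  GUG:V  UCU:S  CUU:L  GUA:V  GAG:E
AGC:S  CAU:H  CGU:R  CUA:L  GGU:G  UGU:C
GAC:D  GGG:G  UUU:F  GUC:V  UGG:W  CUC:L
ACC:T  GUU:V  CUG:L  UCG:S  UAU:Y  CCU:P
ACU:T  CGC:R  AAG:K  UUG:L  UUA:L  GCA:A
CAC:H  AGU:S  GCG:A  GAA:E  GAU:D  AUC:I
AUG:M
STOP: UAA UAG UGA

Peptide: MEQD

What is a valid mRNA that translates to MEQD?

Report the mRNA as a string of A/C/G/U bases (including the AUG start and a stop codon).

residue 1: M -> AUG (start codon)
residue 2: E codons sorted = GAA,GAG -> pick first = GAA
residue 3: Q codons sorted = CAA,CAG -> pick first = CAA
residue 4: D codons sorted = GAC,GAU -> pick first = GAC
terminator: stop codons sorted = UAA,UAG,UGA -> pick first = UAA

Answer: mRNA: AUGGAACAAGACUAA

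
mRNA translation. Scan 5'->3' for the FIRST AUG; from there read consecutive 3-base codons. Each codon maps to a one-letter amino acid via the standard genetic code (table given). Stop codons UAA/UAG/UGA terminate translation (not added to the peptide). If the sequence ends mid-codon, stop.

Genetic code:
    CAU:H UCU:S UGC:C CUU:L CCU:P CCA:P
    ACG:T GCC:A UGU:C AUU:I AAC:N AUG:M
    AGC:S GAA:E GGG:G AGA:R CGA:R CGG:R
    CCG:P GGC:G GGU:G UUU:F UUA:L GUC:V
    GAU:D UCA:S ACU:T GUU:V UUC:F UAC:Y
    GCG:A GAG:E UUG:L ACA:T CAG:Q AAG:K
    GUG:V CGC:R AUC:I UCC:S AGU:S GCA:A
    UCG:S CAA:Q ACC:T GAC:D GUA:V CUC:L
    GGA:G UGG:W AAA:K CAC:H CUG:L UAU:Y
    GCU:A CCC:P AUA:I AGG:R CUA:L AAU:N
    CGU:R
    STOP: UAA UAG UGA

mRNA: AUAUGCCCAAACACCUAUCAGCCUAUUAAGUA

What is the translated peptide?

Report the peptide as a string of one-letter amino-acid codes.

Answer: MPKHLSAY

Derivation:
start AUG at pos 2
pos 2: AUG -> M; peptide=M
pos 5: CCC -> P; peptide=MP
pos 8: AAA -> K; peptide=MPK
pos 11: CAC -> H; peptide=MPKH
pos 14: CUA -> L; peptide=MPKHL
pos 17: UCA -> S; peptide=MPKHLS
pos 20: GCC -> A; peptide=MPKHLSA
pos 23: UAU -> Y; peptide=MPKHLSAY
pos 26: UAA -> STOP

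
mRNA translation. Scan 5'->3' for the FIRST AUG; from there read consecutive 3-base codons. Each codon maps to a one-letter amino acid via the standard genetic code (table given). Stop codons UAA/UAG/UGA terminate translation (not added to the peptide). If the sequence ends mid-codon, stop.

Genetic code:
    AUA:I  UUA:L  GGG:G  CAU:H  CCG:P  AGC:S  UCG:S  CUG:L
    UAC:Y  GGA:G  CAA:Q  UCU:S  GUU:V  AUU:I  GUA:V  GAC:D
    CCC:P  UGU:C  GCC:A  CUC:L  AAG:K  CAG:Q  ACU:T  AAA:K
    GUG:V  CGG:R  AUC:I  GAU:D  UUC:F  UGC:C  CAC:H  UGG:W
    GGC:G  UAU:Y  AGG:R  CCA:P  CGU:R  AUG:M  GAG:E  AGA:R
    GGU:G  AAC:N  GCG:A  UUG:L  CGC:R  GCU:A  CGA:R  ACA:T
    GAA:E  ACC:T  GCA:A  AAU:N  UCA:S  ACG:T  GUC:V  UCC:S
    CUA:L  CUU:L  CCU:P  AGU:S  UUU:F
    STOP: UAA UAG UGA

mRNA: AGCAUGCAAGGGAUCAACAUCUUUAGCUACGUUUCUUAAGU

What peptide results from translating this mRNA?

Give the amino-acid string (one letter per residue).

Answer: MQGINIFSYVS

Derivation:
start AUG at pos 3
pos 3: AUG -> M; peptide=M
pos 6: CAA -> Q; peptide=MQ
pos 9: GGG -> G; peptide=MQG
pos 12: AUC -> I; peptide=MQGI
pos 15: AAC -> N; peptide=MQGIN
pos 18: AUC -> I; peptide=MQGINI
pos 21: UUU -> F; peptide=MQGINIF
pos 24: AGC -> S; peptide=MQGINIFS
pos 27: UAC -> Y; peptide=MQGINIFSY
pos 30: GUU -> V; peptide=MQGINIFSYV
pos 33: UCU -> S; peptide=MQGINIFSYVS
pos 36: UAA -> STOP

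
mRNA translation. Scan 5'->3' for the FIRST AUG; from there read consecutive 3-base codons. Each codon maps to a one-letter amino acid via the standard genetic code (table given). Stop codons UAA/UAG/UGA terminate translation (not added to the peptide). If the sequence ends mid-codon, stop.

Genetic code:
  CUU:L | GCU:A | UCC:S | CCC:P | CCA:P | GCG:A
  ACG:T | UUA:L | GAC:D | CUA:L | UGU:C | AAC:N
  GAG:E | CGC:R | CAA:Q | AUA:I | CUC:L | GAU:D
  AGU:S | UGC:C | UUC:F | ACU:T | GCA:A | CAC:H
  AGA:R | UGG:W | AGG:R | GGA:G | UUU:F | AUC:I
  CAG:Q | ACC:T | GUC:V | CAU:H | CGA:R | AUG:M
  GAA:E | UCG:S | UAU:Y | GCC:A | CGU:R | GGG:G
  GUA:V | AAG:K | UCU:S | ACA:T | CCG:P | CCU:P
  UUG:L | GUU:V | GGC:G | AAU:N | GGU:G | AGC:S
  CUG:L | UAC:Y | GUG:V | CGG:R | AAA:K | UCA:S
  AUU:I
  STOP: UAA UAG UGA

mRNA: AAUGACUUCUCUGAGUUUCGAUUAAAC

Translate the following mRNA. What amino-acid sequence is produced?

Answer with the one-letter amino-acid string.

Answer: MTSLSFD

Derivation:
start AUG at pos 1
pos 1: AUG -> M; peptide=M
pos 4: ACU -> T; peptide=MT
pos 7: UCU -> S; peptide=MTS
pos 10: CUG -> L; peptide=MTSL
pos 13: AGU -> S; peptide=MTSLS
pos 16: UUC -> F; peptide=MTSLSF
pos 19: GAU -> D; peptide=MTSLSFD
pos 22: UAA -> STOP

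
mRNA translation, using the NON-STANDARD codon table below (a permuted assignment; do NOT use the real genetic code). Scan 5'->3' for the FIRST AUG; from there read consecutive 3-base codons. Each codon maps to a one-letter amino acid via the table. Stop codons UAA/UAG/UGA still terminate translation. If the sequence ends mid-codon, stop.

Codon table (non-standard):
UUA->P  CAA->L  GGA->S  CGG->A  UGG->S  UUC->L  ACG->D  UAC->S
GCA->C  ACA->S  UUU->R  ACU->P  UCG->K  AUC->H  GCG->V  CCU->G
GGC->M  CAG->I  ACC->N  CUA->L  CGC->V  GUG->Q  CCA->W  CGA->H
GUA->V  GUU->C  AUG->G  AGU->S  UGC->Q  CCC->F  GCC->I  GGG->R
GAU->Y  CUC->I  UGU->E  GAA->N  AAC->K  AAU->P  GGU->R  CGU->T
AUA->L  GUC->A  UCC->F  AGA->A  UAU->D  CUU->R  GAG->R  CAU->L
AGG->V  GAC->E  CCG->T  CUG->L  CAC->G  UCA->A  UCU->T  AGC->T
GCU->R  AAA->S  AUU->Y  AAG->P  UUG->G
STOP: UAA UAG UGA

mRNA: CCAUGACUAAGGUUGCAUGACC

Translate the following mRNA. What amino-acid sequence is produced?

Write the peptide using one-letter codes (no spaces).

Answer: GPPCC

Derivation:
start AUG at pos 2
pos 2: AUG -> G; peptide=G
pos 5: ACU -> P; peptide=GP
pos 8: AAG -> P; peptide=GPP
pos 11: GUU -> C; peptide=GPPC
pos 14: GCA -> C; peptide=GPPCC
pos 17: UGA -> STOP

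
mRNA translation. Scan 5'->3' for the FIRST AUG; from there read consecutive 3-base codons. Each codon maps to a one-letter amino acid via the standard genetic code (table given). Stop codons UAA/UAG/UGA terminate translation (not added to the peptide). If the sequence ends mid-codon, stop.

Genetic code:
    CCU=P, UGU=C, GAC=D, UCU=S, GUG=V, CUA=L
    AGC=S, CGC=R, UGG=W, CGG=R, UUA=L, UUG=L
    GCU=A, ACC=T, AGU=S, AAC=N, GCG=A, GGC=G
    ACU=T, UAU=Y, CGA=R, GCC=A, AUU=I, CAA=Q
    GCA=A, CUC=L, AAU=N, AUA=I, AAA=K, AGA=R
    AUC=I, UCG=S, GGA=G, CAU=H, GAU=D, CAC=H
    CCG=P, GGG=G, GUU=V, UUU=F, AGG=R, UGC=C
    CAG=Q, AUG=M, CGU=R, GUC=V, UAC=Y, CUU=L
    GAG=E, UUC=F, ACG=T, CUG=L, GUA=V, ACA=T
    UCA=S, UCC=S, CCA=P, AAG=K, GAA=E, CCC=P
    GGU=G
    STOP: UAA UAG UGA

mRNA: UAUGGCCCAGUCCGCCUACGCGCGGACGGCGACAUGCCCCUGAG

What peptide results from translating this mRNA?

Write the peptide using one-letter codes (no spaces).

start AUG at pos 1
pos 1: AUG -> M; peptide=M
pos 4: GCC -> A; peptide=MA
pos 7: CAG -> Q; peptide=MAQ
pos 10: UCC -> S; peptide=MAQS
pos 13: GCC -> A; peptide=MAQSA
pos 16: UAC -> Y; peptide=MAQSAY
pos 19: GCG -> A; peptide=MAQSAYA
pos 22: CGG -> R; peptide=MAQSAYAR
pos 25: ACG -> T; peptide=MAQSAYART
pos 28: GCG -> A; peptide=MAQSAYARTA
pos 31: ACA -> T; peptide=MAQSAYARTAT
pos 34: UGC -> C; peptide=MAQSAYARTATC
pos 37: CCC -> P; peptide=MAQSAYARTATCP
pos 40: UGA -> STOP

Answer: MAQSAYARTATCP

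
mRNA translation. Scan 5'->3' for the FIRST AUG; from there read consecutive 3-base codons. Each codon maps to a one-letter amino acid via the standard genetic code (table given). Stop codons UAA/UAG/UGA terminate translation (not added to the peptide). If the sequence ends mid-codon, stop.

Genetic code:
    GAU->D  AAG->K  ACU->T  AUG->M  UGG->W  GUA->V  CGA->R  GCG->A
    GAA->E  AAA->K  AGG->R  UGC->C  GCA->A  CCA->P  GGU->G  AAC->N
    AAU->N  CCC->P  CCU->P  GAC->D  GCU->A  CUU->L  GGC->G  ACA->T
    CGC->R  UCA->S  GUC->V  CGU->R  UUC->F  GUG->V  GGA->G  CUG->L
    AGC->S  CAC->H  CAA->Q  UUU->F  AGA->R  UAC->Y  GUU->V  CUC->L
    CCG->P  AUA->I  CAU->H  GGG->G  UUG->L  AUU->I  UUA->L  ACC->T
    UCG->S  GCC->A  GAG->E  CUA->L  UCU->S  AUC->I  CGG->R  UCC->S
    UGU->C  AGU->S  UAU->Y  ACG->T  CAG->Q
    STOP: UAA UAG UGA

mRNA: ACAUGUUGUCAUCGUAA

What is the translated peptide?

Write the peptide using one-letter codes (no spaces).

Answer: MLSS

Derivation:
start AUG at pos 2
pos 2: AUG -> M; peptide=M
pos 5: UUG -> L; peptide=ML
pos 8: UCA -> S; peptide=MLS
pos 11: UCG -> S; peptide=MLSS
pos 14: UAA -> STOP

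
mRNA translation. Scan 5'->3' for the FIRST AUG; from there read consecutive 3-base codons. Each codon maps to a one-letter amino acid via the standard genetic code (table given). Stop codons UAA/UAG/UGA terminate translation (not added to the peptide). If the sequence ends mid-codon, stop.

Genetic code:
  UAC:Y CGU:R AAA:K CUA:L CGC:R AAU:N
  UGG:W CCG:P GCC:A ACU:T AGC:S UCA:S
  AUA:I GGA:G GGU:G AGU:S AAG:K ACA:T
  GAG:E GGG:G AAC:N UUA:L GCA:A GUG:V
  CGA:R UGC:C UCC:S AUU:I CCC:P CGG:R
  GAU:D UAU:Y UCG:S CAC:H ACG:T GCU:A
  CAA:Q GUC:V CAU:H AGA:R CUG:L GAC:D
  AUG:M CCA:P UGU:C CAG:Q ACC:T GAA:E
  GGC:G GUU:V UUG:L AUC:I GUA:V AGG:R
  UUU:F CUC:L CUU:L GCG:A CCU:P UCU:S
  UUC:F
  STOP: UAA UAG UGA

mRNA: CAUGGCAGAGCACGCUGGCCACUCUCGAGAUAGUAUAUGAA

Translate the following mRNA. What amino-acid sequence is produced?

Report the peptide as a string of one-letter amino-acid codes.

Answer: MAEHAGHSRDSI

Derivation:
start AUG at pos 1
pos 1: AUG -> M; peptide=M
pos 4: GCA -> A; peptide=MA
pos 7: GAG -> E; peptide=MAE
pos 10: CAC -> H; peptide=MAEH
pos 13: GCU -> A; peptide=MAEHA
pos 16: GGC -> G; peptide=MAEHAG
pos 19: CAC -> H; peptide=MAEHAGH
pos 22: UCU -> S; peptide=MAEHAGHS
pos 25: CGA -> R; peptide=MAEHAGHSR
pos 28: GAU -> D; peptide=MAEHAGHSRD
pos 31: AGU -> S; peptide=MAEHAGHSRDS
pos 34: AUA -> I; peptide=MAEHAGHSRDSI
pos 37: UGA -> STOP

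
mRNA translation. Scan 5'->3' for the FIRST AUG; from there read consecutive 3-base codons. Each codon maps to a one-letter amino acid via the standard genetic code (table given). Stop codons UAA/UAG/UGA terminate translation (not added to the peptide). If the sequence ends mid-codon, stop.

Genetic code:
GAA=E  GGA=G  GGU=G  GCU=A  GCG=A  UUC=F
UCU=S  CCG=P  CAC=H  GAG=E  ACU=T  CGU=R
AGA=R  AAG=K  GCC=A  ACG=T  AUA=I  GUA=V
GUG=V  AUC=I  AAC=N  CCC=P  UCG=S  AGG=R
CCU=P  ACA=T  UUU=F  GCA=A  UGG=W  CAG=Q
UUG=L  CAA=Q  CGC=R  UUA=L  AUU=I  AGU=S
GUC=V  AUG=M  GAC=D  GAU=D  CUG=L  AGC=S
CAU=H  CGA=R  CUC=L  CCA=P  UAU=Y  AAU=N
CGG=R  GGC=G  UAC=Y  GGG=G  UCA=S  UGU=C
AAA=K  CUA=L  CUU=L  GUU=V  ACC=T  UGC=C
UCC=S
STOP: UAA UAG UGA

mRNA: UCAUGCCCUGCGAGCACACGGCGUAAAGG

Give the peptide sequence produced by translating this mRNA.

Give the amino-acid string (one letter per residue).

start AUG at pos 2
pos 2: AUG -> M; peptide=M
pos 5: CCC -> P; peptide=MP
pos 8: UGC -> C; peptide=MPC
pos 11: GAG -> E; peptide=MPCE
pos 14: CAC -> H; peptide=MPCEH
pos 17: ACG -> T; peptide=MPCEHT
pos 20: GCG -> A; peptide=MPCEHTA
pos 23: UAA -> STOP

Answer: MPCEHTA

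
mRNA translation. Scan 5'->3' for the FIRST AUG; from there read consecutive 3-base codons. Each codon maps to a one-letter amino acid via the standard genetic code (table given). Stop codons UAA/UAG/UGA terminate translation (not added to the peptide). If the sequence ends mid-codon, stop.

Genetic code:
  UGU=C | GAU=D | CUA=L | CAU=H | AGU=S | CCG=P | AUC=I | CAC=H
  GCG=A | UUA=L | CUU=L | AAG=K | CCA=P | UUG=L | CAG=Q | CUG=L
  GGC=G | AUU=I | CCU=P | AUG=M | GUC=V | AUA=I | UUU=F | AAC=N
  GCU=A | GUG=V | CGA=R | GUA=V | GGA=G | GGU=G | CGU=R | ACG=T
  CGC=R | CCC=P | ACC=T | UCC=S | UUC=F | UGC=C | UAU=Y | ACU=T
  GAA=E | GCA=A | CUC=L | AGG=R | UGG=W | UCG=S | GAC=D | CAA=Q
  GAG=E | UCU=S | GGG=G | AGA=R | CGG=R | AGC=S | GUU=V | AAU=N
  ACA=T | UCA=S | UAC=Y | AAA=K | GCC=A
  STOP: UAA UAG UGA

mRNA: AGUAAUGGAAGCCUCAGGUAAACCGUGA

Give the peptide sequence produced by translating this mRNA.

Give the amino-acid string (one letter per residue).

start AUG at pos 4
pos 4: AUG -> M; peptide=M
pos 7: GAA -> E; peptide=ME
pos 10: GCC -> A; peptide=MEA
pos 13: UCA -> S; peptide=MEAS
pos 16: GGU -> G; peptide=MEASG
pos 19: AAA -> K; peptide=MEASGK
pos 22: CCG -> P; peptide=MEASGKP
pos 25: UGA -> STOP

Answer: MEASGKP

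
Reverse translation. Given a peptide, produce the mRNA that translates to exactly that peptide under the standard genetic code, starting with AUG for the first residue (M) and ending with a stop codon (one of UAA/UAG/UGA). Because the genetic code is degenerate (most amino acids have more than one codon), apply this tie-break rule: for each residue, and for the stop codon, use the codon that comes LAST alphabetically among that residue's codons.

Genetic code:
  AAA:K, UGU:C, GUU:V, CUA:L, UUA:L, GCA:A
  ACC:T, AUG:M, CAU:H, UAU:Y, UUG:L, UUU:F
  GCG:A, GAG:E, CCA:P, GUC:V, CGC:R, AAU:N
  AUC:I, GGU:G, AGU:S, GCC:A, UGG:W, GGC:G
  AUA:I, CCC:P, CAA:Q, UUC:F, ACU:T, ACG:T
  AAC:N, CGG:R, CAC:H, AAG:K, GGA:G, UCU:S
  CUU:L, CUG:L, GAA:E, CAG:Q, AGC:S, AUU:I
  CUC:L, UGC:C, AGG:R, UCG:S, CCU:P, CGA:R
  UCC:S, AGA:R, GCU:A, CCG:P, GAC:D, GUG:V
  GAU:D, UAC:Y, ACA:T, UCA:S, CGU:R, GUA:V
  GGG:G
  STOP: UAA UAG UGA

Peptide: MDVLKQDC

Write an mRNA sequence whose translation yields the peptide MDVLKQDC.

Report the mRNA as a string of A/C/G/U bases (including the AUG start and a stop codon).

Answer: mRNA: AUGGAUGUUUUGAAGCAGGAUUGUUGA

Derivation:
residue 1: M -> AUG (start codon)
residue 2: D codons sorted = GAC,GAU -> pick last = GAU
residue 3: V codons sorted = GUA,GUC,GUG,GUU -> pick last = GUU
residue 4: L codons sorted = CUA,CUC,CUG,CUU,UUA,UUG -> pick last = UUG
residue 5: K codons sorted = AAA,AAG -> pick last = AAG
residue 6: Q codons sorted = CAA,CAG -> pick last = CAG
residue 7: D codons sorted = GAC,GAU -> pick last = GAU
residue 8: C codons sorted = UGC,UGU -> pick last = UGU
terminator: stop codons sorted = UAA,UAG,UGA -> pick last = UGA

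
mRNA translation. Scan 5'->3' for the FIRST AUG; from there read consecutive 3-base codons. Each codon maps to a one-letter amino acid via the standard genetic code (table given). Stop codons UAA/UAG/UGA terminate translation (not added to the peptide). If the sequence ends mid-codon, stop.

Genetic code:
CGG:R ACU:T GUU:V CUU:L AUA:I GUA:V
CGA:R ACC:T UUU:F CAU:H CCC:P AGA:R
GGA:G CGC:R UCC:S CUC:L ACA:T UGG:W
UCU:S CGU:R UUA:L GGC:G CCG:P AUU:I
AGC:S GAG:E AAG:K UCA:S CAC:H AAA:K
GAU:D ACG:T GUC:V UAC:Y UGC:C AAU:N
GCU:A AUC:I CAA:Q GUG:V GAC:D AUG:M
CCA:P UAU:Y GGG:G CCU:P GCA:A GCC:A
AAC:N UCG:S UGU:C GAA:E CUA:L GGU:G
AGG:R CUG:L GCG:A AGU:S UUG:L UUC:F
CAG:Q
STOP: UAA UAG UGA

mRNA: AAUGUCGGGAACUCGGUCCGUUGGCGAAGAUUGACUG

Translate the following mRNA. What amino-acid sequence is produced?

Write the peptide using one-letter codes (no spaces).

start AUG at pos 1
pos 1: AUG -> M; peptide=M
pos 4: UCG -> S; peptide=MS
pos 7: GGA -> G; peptide=MSG
pos 10: ACU -> T; peptide=MSGT
pos 13: CGG -> R; peptide=MSGTR
pos 16: UCC -> S; peptide=MSGTRS
pos 19: GUU -> V; peptide=MSGTRSV
pos 22: GGC -> G; peptide=MSGTRSVG
pos 25: GAA -> E; peptide=MSGTRSVGE
pos 28: GAU -> D; peptide=MSGTRSVGED
pos 31: UGA -> STOP

Answer: MSGTRSVGED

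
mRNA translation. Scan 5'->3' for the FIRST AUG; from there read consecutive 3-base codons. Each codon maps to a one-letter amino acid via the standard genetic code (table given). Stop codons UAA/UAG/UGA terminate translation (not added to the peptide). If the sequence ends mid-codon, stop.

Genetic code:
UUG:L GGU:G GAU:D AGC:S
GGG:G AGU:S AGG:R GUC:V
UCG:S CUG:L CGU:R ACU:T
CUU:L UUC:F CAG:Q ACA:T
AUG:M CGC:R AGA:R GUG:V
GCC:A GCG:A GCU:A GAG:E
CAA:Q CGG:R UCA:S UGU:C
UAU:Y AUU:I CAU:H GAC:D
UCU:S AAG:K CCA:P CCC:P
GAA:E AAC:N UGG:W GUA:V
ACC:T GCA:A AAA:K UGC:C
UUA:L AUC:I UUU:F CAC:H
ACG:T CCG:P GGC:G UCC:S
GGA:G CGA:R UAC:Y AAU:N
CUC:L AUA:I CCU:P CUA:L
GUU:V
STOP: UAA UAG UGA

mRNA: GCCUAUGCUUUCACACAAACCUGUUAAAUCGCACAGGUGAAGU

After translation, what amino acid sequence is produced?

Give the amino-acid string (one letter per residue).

Answer: MLSHKPVKSHR

Derivation:
start AUG at pos 4
pos 4: AUG -> M; peptide=M
pos 7: CUU -> L; peptide=ML
pos 10: UCA -> S; peptide=MLS
pos 13: CAC -> H; peptide=MLSH
pos 16: AAA -> K; peptide=MLSHK
pos 19: CCU -> P; peptide=MLSHKP
pos 22: GUU -> V; peptide=MLSHKPV
pos 25: AAA -> K; peptide=MLSHKPVK
pos 28: UCG -> S; peptide=MLSHKPVKS
pos 31: CAC -> H; peptide=MLSHKPVKSH
pos 34: AGG -> R; peptide=MLSHKPVKSHR
pos 37: UGA -> STOP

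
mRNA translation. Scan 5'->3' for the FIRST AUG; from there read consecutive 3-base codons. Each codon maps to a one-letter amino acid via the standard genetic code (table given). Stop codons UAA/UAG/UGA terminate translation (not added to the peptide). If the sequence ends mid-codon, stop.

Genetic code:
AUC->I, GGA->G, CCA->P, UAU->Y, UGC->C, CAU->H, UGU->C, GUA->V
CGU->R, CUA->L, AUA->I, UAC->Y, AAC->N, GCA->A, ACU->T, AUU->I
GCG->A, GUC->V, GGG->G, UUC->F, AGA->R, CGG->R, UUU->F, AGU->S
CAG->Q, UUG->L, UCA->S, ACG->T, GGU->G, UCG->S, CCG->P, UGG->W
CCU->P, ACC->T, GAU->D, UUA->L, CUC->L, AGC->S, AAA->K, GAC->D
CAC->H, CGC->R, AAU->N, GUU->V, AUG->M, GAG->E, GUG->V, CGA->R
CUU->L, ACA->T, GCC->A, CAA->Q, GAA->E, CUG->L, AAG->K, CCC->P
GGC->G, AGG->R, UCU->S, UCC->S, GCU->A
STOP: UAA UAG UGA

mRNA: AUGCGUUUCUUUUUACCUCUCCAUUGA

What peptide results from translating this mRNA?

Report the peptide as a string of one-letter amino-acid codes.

Answer: MRFFLPLH

Derivation:
start AUG at pos 0
pos 0: AUG -> M; peptide=M
pos 3: CGU -> R; peptide=MR
pos 6: UUC -> F; peptide=MRF
pos 9: UUU -> F; peptide=MRFF
pos 12: UUA -> L; peptide=MRFFL
pos 15: CCU -> P; peptide=MRFFLP
pos 18: CUC -> L; peptide=MRFFLPL
pos 21: CAU -> H; peptide=MRFFLPLH
pos 24: UGA -> STOP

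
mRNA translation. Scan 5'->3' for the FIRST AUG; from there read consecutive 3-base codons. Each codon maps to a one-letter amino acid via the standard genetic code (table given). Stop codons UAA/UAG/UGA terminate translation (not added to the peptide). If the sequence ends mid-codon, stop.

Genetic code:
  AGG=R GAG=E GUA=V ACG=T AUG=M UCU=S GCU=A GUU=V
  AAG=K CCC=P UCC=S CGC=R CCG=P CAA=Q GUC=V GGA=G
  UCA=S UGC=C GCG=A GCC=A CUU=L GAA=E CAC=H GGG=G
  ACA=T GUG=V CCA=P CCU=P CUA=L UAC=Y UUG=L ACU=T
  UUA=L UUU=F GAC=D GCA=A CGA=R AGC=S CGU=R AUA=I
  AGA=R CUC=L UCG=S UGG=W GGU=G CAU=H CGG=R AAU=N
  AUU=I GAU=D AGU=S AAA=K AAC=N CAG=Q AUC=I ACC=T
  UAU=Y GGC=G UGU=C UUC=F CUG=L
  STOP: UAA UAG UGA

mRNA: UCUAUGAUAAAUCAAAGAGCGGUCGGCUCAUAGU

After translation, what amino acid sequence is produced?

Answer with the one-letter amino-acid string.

start AUG at pos 3
pos 3: AUG -> M; peptide=M
pos 6: AUA -> I; peptide=MI
pos 9: AAU -> N; peptide=MIN
pos 12: CAA -> Q; peptide=MINQ
pos 15: AGA -> R; peptide=MINQR
pos 18: GCG -> A; peptide=MINQRA
pos 21: GUC -> V; peptide=MINQRAV
pos 24: GGC -> G; peptide=MINQRAVG
pos 27: UCA -> S; peptide=MINQRAVGS
pos 30: UAG -> STOP

Answer: MINQRAVGS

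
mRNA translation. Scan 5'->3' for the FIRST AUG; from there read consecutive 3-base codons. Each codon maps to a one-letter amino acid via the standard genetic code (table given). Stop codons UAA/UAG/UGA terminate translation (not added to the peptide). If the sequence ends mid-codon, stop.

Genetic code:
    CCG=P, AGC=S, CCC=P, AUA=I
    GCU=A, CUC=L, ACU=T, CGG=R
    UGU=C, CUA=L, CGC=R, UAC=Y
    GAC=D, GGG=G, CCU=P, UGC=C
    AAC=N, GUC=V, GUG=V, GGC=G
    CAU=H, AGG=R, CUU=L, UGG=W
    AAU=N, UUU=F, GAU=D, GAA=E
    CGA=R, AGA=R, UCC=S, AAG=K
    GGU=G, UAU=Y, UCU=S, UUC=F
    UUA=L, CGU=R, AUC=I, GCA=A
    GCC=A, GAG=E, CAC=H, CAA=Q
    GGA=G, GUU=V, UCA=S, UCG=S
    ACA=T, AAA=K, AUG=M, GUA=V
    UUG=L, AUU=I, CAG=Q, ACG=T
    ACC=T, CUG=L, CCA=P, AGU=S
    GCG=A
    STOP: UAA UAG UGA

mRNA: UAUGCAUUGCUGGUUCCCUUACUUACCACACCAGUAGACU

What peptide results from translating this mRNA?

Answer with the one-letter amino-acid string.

start AUG at pos 1
pos 1: AUG -> M; peptide=M
pos 4: CAU -> H; peptide=MH
pos 7: UGC -> C; peptide=MHC
pos 10: UGG -> W; peptide=MHCW
pos 13: UUC -> F; peptide=MHCWF
pos 16: CCU -> P; peptide=MHCWFP
pos 19: UAC -> Y; peptide=MHCWFPY
pos 22: UUA -> L; peptide=MHCWFPYL
pos 25: CCA -> P; peptide=MHCWFPYLP
pos 28: CAC -> H; peptide=MHCWFPYLPH
pos 31: CAG -> Q; peptide=MHCWFPYLPHQ
pos 34: UAG -> STOP

Answer: MHCWFPYLPHQ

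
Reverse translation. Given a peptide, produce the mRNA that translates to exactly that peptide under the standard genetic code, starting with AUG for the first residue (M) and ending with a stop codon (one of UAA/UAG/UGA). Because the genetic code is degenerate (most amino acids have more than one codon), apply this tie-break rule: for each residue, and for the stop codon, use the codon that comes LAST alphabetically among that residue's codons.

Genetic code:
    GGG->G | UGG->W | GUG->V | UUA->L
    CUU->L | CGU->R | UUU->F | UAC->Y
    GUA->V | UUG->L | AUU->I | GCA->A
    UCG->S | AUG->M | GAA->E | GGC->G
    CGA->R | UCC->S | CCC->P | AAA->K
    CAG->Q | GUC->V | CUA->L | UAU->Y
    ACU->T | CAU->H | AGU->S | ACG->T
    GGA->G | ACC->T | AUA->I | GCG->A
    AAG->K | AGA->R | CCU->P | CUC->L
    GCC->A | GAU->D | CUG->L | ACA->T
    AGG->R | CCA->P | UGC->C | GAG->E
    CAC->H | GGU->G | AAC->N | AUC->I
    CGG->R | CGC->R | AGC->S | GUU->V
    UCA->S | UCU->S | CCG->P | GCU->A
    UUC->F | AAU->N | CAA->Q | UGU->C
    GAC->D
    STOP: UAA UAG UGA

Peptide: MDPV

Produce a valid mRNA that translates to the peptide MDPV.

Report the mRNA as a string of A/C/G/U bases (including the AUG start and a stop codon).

Answer: mRNA: AUGGAUCCUGUUUGA

Derivation:
residue 1: M -> AUG (start codon)
residue 2: D codons sorted = GAC,GAU -> pick last = GAU
residue 3: P codons sorted = CCA,CCC,CCG,CCU -> pick last = CCU
residue 4: V codons sorted = GUA,GUC,GUG,GUU -> pick last = GUU
terminator: stop codons sorted = UAA,UAG,UGA -> pick last = UGA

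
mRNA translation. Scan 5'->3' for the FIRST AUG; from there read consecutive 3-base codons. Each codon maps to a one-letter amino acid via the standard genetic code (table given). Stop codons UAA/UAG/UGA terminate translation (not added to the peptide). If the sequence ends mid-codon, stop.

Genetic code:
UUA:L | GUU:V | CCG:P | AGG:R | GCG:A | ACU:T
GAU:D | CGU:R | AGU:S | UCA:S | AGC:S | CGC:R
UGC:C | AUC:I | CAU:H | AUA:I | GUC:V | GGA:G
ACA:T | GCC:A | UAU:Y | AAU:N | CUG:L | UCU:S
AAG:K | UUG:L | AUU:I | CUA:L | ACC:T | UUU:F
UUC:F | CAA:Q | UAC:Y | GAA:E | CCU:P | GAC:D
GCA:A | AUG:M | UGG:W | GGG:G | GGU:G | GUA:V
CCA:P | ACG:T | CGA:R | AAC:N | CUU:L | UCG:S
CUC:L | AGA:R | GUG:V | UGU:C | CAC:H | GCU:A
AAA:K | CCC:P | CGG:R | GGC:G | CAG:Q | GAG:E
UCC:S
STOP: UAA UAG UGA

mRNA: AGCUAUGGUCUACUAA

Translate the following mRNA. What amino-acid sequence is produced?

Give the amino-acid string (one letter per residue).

start AUG at pos 4
pos 4: AUG -> M; peptide=M
pos 7: GUC -> V; peptide=MV
pos 10: UAC -> Y; peptide=MVY
pos 13: UAA -> STOP

Answer: MVY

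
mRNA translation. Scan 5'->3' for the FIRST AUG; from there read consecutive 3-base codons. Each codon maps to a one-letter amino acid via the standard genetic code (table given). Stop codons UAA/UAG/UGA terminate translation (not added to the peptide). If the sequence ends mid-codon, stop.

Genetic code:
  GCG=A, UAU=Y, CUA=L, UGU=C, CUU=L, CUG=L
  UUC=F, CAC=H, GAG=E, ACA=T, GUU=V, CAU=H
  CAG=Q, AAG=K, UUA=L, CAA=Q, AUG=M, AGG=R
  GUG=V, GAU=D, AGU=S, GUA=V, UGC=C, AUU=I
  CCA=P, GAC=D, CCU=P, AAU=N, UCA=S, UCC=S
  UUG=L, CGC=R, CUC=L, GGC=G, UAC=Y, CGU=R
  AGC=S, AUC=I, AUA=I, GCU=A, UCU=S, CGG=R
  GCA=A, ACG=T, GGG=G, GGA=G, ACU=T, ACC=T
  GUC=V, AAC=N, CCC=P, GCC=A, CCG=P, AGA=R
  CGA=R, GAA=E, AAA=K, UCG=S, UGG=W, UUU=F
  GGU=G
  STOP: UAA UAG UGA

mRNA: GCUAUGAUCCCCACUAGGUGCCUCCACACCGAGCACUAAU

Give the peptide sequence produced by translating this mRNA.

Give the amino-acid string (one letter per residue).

start AUG at pos 3
pos 3: AUG -> M; peptide=M
pos 6: AUC -> I; peptide=MI
pos 9: CCC -> P; peptide=MIP
pos 12: ACU -> T; peptide=MIPT
pos 15: AGG -> R; peptide=MIPTR
pos 18: UGC -> C; peptide=MIPTRC
pos 21: CUC -> L; peptide=MIPTRCL
pos 24: CAC -> H; peptide=MIPTRCLH
pos 27: ACC -> T; peptide=MIPTRCLHT
pos 30: GAG -> E; peptide=MIPTRCLHTE
pos 33: CAC -> H; peptide=MIPTRCLHTEH
pos 36: UAA -> STOP

Answer: MIPTRCLHTEH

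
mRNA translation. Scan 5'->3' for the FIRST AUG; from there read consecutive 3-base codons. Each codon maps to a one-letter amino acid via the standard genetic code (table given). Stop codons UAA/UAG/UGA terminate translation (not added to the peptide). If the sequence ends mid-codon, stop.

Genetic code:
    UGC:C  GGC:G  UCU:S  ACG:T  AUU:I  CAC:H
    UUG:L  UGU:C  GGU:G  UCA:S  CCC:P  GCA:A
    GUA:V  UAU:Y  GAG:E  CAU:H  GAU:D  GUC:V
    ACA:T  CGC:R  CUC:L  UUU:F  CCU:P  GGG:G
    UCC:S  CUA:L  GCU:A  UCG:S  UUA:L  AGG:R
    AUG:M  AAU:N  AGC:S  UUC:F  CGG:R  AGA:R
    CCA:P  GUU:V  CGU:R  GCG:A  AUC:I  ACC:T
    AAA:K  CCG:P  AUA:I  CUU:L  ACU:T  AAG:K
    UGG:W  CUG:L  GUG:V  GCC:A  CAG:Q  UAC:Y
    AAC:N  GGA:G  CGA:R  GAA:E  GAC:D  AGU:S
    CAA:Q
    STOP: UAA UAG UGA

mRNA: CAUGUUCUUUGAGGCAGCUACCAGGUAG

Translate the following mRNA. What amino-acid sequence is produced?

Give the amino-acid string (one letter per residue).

start AUG at pos 1
pos 1: AUG -> M; peptide=M
pos 4: UUC -> F; peptide=MF
pos 7: UUU -> F; peptide=MFF
pos 10: GAG -> E; peptide=MFFE
pos 13: GCA -> A; peptide=MFFEA
pos 16: GCU -> A; peptide=MFFEAA
pos 19: ACC -> T; peptide=MFFEAAT
pos 22: AGG -> R; peptide=MFFEAATR
pos 25: UAG -> STOP

Answer: MFFEAATR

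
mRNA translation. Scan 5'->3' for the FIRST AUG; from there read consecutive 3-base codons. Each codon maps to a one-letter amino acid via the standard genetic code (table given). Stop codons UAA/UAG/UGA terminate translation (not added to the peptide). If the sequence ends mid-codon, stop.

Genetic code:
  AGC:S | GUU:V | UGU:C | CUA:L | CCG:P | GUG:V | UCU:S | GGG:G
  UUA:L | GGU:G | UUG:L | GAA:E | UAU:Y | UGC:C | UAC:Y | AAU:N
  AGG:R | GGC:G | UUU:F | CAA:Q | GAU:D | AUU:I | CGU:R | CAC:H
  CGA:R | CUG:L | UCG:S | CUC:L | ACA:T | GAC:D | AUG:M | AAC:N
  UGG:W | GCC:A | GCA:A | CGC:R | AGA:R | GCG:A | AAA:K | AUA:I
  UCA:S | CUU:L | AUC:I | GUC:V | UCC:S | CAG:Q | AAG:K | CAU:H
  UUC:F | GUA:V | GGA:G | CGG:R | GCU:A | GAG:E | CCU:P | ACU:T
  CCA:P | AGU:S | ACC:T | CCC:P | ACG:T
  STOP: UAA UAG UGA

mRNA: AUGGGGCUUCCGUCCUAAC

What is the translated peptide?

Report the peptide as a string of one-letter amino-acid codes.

Answer: MGLPS

Derivation:
start AUG at pos 0
pos 0: AUG -> M; peptide=M
pos 3: GGG -> G; peptide=MG
pos 6: CUU -> L; peptide=MGL
pos 9: CCG -> P; peptide=MGLP
pos 12: UCC -> S; peptide=MGLPS
pos 15: UAA -> STOP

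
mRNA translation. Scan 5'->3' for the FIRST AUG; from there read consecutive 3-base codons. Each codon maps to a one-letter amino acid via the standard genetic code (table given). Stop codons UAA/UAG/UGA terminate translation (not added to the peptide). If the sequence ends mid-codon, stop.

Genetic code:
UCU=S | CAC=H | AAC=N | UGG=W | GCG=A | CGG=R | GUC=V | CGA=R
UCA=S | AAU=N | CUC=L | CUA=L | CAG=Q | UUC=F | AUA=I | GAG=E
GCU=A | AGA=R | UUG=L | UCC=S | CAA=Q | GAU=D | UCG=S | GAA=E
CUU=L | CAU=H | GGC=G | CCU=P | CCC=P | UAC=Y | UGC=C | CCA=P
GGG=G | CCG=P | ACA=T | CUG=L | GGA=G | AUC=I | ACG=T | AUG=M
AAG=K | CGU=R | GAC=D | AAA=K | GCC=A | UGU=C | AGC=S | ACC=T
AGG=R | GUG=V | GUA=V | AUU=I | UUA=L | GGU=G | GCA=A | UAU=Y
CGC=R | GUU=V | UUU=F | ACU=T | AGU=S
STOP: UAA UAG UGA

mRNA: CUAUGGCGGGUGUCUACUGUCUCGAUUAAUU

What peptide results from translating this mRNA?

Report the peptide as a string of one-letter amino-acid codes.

start AUG at pos 2
pos 2: AUG -> M; peptide=M
pos 5: GCG -> A; peptide=MA
pos 8: GGU -> G; peptide=MAG
pos 11: GUC -> V; peptide=MAGV
pos 14: UAC -> Y; peptide=MAGVY
pos 17: UGU -> C; peptide=MAGVYC
pos 20: CUC -> L; peptide=MAGVYCL
pos 23: GAU -> D; peptide=MAGVYCLD
pos 26: UAA -> STOP

Answer: MAGVYCLD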